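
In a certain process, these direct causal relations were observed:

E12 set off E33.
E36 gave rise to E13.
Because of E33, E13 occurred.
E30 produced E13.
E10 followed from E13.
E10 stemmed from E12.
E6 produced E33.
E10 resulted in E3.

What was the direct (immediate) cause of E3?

Upstream contributors include E6, E12, E33, E36, E30, E13, but only E10 feeds directly into E3.

E10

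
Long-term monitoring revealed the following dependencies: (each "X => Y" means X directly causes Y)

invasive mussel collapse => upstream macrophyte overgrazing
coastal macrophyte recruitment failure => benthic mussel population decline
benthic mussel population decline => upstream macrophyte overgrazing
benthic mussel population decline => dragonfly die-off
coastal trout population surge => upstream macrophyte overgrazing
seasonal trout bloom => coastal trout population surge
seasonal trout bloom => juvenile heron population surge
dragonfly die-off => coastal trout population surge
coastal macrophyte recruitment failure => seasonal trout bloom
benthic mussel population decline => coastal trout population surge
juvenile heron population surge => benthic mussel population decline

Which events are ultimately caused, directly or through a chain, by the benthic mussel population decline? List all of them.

Direct effects: the dragonfly die-off, the coastal trout population surge, the upstream macrophyte overgrazing.
Not reachable from it: the coastal macrophyte recruitment failure, the invasive mussel collapse, the seasonal trout bloom, the juvenile heron population surge.

the coastal trout population surge, the dragonfly die-off, the upstream macrophyte overgrazing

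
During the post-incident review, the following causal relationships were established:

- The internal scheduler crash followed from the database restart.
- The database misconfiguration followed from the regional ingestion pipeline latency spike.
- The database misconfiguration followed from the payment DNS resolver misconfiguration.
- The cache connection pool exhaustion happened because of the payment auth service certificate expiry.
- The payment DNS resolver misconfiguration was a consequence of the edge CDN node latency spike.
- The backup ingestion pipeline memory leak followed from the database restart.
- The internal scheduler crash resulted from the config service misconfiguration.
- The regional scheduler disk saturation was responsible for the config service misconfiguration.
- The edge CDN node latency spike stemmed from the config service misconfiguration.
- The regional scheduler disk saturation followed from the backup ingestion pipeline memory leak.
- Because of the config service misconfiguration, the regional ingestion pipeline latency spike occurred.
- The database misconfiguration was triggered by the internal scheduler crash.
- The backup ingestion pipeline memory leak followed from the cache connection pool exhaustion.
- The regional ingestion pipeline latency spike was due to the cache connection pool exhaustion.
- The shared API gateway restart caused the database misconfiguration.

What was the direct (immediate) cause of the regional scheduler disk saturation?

the backup ingestion pipeline memory leak

Upstream contributors include the database restart, the payment auth service certificate expiry, the cache connection pool exhaustion, but only the backup ingestion pipeline memory leak feeds directly into the regional scheduler disk saturation.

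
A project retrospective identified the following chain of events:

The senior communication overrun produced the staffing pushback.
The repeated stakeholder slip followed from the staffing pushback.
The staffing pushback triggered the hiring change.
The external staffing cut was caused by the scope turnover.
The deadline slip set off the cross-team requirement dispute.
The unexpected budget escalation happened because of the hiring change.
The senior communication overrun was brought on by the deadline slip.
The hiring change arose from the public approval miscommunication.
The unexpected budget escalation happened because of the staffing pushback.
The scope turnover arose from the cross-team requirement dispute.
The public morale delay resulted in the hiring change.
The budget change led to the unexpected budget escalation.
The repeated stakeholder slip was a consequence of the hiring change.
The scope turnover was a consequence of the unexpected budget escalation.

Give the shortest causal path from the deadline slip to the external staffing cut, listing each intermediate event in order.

the deadline slip → the cross-team requirement dispute → the scope turnover → the external staffing cut

the deadline slip → the cross-team requirement dispute
the cross-team requirement dispute → the scope turnover
the scope turnover → the external staffing cut
Length: 3 steps.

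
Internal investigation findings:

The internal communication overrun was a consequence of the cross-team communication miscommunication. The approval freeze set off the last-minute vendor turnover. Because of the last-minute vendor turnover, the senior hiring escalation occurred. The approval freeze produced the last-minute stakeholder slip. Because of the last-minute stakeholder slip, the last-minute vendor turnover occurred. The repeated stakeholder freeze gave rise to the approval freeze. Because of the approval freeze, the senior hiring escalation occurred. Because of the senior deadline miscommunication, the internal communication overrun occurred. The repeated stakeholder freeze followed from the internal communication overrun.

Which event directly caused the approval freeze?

Upstream contributors include the cross-team communication miscommunication, the internal communication overrun, the senior deadline miscommunication, but only the repeated stakeholder freeze feeds directly into the approval freeze.

the repeated stakeholder freeze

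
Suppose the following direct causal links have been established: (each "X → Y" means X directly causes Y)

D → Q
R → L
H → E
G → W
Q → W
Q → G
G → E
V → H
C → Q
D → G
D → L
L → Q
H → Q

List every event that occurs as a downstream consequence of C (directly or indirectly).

Direct effects: Q.
2 steps out: G, W.
3 steps out: E.
Not reachable from it: R, D, L, V, H.

E, G, Q, W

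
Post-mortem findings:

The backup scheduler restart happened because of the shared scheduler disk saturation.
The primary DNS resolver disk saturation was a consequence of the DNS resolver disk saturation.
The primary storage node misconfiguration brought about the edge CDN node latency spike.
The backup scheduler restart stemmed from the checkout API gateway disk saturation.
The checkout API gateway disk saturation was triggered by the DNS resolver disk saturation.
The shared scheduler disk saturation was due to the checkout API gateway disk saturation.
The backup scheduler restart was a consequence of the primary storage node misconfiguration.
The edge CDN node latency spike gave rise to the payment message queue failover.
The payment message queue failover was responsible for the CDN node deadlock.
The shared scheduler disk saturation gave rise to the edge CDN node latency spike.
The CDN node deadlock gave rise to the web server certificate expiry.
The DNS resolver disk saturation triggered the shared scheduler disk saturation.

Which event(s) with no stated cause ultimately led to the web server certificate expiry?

Tracing upstream from the web server certificate expiry: the web server certificate expiry ← the CDN node deadlock ← the payment message queue failover ← the edge CDN node latency spike ← the shared scheduler disk saturation ← the DNS resolver disk saturation.
A separate upstream branch: the web server certificate expiry ← the CDN node deadlock ← the payment message queue failover ← the edge CDN node latency spike ← the primary storage node misconfiguration.
Each of those chain origins has no stated cause.

the DNS resolver disk saturation, the primary storage node misconfiguration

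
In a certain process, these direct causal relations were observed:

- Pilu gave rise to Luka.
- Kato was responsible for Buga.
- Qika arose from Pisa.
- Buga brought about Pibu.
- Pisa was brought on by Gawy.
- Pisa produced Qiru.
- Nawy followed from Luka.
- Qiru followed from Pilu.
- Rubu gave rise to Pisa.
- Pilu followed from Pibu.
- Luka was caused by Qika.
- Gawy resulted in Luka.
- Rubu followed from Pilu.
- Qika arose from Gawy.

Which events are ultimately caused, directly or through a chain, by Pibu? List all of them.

Direct effects: Pilu.
2 steps out: Rubu, Qiru, Luka.
3 steps out: Pisa, Nawy.
4 steps out: Qika.
Not reachable from it: Kato, Buga, Gawy.

Luka, Nawy, Pilu, Pisa, Qika, Qiru, Rubu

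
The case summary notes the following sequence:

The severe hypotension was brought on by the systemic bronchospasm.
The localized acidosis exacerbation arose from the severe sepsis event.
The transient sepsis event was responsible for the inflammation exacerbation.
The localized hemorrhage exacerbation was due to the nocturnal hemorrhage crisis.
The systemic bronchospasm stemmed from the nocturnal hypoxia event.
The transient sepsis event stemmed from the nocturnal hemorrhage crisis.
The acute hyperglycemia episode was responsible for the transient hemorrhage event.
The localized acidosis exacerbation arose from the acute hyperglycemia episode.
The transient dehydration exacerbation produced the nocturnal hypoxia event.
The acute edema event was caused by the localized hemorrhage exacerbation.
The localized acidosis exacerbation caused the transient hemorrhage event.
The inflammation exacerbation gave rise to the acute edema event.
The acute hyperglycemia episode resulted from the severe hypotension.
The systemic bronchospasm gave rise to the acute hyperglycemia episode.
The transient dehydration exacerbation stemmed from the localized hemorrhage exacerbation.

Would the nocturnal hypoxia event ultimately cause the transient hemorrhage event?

There is a causal chain: the nocturnal hypoxia event → the systemic bronchospasm → the acute hyperglycemia episode → the transient hemorrhage event.

Yes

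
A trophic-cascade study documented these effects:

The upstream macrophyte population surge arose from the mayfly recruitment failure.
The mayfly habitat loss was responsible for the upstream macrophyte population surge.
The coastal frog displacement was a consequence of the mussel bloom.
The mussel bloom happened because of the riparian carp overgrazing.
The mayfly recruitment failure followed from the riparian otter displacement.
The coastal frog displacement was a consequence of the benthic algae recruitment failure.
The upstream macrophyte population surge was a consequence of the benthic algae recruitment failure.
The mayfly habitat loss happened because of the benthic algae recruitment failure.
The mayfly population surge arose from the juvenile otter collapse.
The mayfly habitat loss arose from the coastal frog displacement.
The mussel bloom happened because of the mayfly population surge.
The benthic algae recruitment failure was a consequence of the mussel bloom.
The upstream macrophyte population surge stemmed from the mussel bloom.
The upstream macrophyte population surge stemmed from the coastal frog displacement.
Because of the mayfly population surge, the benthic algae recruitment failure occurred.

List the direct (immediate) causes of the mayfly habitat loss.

Upstream contributors include the juvenile otter collapse, the mayfly population surge, the riparian carp overgrazing, the mussel bloom, but only the benthic algae recruitment failure, the coastal frog displacement feed directly into the mayfly habitat loss.

the benthic algae recruitment failure, the coastal frog displacement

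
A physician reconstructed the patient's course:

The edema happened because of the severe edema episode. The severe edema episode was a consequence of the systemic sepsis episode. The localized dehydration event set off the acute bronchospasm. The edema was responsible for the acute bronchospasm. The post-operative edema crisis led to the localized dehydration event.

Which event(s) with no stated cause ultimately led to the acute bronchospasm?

Tracing upstream from the acute bronchospasm: the acute bronchospasm ← the edema ← the severe edema episode ← the systemic sepsis episode.
A separate upstream branch: the acute bronchospasm ← the localized dehydration event ← the post-operative edema crisis.
Each of those chain origins has no stated cause.

the post-operative edema crisis, the systemic sepsis episode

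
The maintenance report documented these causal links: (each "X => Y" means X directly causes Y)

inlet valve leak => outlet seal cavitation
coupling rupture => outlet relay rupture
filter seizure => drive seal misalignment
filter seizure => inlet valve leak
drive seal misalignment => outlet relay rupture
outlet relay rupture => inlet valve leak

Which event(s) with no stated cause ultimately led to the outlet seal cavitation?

the coupling rupture, the filter seizure

Tracing upstream from the outlet seal cavitation: the outlet seal cavitation ← the inlet valve leak ← the filter seizure.
A separate upstream branch: the outlet seal cavitation ← the inlet valve leak ← the outlet relay rupture ← the coupling rupture.
Each of those chain origins has no stated cause.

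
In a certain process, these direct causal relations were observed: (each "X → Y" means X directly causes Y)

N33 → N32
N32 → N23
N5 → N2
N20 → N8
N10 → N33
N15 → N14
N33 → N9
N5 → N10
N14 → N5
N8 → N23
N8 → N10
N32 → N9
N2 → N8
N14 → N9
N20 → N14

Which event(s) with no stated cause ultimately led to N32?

N15, N20

Tracing upstream from N32: N32 ← N33 ← N10 ← N8 ← N20.
A separate upstream branch: N32 ← N33 ← N10 ← N5 ← N14 ← N15.
Each of those chain origins has no stated cause.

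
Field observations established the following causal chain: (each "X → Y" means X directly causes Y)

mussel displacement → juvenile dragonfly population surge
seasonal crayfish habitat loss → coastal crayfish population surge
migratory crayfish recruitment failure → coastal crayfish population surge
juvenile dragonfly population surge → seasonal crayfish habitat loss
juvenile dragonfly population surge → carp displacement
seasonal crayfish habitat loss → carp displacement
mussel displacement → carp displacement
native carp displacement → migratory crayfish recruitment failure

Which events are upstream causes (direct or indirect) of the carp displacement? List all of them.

Immediate causes of the carp displacement: the mussel displacement, the juvenile dragonfly population surge, the seasonal crayfish habitat loss.

the juvenile dragonfly population surge, the mussel displacement, the seasonal crayfish habitat loss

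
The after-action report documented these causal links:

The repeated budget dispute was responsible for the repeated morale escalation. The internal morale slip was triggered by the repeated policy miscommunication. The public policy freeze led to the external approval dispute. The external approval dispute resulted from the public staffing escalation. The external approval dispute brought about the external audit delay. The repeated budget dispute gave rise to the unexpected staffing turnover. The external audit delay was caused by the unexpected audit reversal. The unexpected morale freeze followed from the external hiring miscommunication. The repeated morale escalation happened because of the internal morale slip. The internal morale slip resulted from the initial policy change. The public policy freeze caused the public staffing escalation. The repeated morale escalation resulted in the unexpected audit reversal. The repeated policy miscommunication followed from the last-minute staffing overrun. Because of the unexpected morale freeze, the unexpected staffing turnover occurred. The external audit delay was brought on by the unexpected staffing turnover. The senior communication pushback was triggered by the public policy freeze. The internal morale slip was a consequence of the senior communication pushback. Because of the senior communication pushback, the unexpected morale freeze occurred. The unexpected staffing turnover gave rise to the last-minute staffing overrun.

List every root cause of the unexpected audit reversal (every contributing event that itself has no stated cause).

the external hiring miscommunication, the initial policy change, the public policy freeze, the repeated budget dispute

Tracing upstream from the unexpected audit reversal: the unexpected audit reversal ← the repeated morale escalation ← the internal morale slip ← the repeated policy miscommunication ← the last-minute staffing overrun ← the unexpected staffing turnover ← the unexpected morale freeze ← the external hiring miscommunication.
A separate upstream branch: the unexpected audit reversal ← the repeated morale escalation ← the internal morale slip ← the senior communication pushback ← the public policy freeze.
A separate upstream branch: the unexpected audit reversal ← the repeated morale escalation ← the repeated budget dispute.
A separate upstream branch: the unexpected audit reversal ← the repeated morale escalation ← the internal morale slip ← the initial policy change.
Each of those chain origins has no stated cause.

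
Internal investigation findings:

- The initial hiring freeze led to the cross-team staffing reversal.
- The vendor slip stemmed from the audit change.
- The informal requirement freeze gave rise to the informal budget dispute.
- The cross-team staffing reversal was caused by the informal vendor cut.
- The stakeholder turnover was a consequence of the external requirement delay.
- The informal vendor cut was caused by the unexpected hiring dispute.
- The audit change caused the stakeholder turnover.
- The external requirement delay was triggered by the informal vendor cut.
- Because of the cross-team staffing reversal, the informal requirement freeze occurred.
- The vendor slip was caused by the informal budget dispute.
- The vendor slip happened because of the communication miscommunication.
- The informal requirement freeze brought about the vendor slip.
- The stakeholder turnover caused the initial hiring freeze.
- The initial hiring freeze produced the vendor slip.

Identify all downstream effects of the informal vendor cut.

Direct effects: the external requirement delay, the cross-team staffing reversal.
2 steps out: the stakeholder turnover, the informal requirement freeze.
3 steps out: the initial hiring freeze, the informal budget dispute, the vendor slip.
Not reachable from it: the unexpected hiring dispute, the audit change, the communication miscommunication.

the cross-team staffing reversal, the external requirement delay, the informal budget dispute, the informal requirement freeze, the initial hiring freeze, the stakeholder turnover, the vendor slip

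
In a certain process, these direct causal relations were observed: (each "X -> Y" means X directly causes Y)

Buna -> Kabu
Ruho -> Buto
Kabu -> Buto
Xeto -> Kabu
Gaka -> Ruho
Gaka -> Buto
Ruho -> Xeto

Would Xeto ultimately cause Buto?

Yes

There is a causal chain: Xeto → Kabu → Buto.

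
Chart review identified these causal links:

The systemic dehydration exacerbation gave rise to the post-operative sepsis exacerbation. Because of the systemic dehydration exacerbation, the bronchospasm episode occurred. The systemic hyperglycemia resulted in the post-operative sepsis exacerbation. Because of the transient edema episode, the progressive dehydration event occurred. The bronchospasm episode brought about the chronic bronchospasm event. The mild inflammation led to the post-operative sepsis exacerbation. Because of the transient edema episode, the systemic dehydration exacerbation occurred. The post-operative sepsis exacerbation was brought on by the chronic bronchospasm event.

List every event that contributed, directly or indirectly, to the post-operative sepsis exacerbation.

the bronchospasm episode, the chronic bronchospasm event, the mild inflammation, the systemic dehydration exacerbation, the systemic hyperglycemia, the transient edema episode

Immediate causes of the post-operative sepsis exacerbation: the systemic dehydration exacerbation, the chronic bronchospasm event, the systemic hyperglycemia, the mild inflammation.
Further upstream: the transient edema episode, the bronchospasm episode.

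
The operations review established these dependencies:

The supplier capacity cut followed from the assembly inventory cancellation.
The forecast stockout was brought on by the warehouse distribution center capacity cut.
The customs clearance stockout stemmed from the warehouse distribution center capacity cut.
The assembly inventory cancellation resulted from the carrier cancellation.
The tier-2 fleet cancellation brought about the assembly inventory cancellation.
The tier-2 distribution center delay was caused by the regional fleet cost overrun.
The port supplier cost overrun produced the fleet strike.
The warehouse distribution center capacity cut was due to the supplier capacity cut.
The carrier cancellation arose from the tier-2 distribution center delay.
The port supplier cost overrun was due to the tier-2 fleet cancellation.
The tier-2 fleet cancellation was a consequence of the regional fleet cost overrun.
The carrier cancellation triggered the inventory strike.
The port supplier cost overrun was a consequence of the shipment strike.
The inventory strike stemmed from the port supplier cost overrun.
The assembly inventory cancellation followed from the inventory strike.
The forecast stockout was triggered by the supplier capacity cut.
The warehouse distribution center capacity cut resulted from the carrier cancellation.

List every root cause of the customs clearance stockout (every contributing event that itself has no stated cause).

the regional fleet cost overrun, the shipment strike

Tracing upstream from the customs clearance stockout: the customs clearance stockout ← the warehouse distribution center capacity cut ← the carrier cancellation ← the tier-2 distribution center delay ← the regional fleet cost overrun.
A separate upstream branch: the customs clearance stockout ← the warehouse distribution center capacity cut ← the supplier capacity cut ← the assembly inventory cancellation ← the inventory strike ← the port supplier cost overrun ← the shipment strike.
Each of those chain origins has no stated cause.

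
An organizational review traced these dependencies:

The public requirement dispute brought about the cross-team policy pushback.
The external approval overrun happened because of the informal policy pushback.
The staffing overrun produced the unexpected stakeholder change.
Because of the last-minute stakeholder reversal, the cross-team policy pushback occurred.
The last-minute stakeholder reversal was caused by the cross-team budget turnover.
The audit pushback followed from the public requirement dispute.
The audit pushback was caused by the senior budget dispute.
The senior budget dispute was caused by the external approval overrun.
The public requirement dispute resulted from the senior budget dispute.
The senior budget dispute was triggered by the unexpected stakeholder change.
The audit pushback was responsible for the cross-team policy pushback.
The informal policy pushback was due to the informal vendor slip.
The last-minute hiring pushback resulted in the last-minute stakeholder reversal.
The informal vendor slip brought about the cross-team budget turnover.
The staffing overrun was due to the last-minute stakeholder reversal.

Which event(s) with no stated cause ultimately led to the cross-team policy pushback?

Tracing upstream from the cross-team policy pushback: the cross-team policy pushback ← the last-minute stakeholder reversal ← the cross-team budget turnover ← the informal vendor slip.
A separate upstream branch: the cross-team policy pushback ← the last-minute stakeholder reversal ← the last-minute hiring pushback.
Each of those chain origins has no stated cause.

the informal vendor slip, the last-minute hiring pushback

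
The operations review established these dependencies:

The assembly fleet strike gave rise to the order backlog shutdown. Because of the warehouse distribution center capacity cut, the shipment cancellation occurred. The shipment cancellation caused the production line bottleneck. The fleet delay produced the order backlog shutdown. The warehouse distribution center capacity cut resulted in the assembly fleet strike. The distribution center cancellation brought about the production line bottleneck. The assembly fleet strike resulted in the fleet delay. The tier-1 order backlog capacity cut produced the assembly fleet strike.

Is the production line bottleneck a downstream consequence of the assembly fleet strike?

No

The assembly fleet strike leads to the fleet delay, the order backlog shutdown; the production line bottleneck is not among them.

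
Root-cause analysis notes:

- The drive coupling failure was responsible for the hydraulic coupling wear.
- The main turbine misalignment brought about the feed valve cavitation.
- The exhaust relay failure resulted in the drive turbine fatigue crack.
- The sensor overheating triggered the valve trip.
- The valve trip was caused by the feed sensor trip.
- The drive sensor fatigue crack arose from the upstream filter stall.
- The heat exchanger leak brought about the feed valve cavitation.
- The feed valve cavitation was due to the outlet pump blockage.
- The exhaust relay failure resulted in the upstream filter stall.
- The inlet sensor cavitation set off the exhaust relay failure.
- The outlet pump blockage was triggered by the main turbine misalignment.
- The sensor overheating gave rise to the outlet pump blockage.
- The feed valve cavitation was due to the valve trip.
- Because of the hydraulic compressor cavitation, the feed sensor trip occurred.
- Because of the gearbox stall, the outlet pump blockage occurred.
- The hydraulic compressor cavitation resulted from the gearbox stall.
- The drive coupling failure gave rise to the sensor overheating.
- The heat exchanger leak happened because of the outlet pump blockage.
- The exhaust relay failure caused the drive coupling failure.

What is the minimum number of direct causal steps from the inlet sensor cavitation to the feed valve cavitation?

Shortest chain: the inlet sensor cavitation → the exhaust relay failure → the drive coupling failure → the sensor overheating → the valve trip → the feed valve cavitation.

5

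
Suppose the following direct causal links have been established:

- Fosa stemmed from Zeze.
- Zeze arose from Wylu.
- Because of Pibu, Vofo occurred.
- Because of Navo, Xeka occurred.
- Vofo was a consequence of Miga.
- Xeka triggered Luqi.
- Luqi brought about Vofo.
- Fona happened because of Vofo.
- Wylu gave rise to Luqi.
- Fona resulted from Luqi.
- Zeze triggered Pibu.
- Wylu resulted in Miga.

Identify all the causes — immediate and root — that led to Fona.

Immediate causes of Fona: Luqi, Vofo.
Further upstream: Wylu, Navo, Zeze, Xeka, Pibu, Miga.

Luqi, Miga, Navo, Pibu, Vofo, Wylu, Xeka, Zeze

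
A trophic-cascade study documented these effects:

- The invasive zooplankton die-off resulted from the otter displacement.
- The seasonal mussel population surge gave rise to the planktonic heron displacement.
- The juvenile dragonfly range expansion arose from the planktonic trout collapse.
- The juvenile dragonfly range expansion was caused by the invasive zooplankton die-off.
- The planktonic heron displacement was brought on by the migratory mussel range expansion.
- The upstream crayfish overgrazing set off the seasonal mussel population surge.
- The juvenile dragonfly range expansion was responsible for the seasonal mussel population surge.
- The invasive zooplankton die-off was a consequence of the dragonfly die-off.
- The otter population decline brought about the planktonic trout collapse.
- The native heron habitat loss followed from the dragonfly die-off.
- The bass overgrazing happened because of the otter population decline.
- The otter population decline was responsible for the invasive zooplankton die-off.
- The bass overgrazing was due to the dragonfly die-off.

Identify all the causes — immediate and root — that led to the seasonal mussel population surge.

the dragonfly die-off, the invasive zooplankton die-off, the juvenile dragonfly range expansion, the otter displacement, the otter population decline, the planktonic trout collapse, the upstream crayfish overgrazing

Immediate causes of the seasonal mussel population surge: the upstream crayfish overgrazing, the juvenile dragonfly range expansion.
Further upstream: the otter population decline, the dragonfly die-off, the otter displacement, the planktonic trout collapse, the invasive zooplankton die-off.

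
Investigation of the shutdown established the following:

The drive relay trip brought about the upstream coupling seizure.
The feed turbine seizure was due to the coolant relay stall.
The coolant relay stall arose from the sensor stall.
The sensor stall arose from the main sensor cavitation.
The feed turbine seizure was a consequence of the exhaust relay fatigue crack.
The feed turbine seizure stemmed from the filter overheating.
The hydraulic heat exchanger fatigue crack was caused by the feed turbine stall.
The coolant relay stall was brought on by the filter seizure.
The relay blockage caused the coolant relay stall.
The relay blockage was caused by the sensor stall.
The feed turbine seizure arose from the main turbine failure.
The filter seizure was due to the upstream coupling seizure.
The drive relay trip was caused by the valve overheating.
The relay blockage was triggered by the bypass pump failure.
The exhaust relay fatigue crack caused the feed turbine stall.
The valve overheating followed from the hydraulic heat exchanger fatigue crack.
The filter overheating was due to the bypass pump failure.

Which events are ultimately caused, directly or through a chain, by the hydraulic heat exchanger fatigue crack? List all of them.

Direct effects: the valve overheating.
2 steps out: the drive relay trip.
3 steps out: the upstream coupling seizure.
4 steps out: the filter seizure.
5 steps out: the coolant relay stall.
6 steps out: the feed turbine seizure.
Not reachable from it: the exhaust relay fatigue crack, the feed turbine stall, the main sensor cavitation, the main turbine failure, the bypass pump failure, the sensor stall, the relay blockage, the filter overheating.

the coolant relay stall, the drive relay trip, the feed turbine seizure, the filter seizure, the upstream coupling seizure, the valve overheating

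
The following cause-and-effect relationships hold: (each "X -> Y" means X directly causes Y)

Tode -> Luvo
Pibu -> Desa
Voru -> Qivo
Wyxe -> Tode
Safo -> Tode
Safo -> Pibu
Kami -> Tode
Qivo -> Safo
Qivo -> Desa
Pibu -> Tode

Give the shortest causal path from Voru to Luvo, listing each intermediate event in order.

Voru → Qivo
Qivo → Safo
Safo → Tode
Tode → Luvo
Length: 4 steps.

Voru → Qivo → Safo → Tode → Luvo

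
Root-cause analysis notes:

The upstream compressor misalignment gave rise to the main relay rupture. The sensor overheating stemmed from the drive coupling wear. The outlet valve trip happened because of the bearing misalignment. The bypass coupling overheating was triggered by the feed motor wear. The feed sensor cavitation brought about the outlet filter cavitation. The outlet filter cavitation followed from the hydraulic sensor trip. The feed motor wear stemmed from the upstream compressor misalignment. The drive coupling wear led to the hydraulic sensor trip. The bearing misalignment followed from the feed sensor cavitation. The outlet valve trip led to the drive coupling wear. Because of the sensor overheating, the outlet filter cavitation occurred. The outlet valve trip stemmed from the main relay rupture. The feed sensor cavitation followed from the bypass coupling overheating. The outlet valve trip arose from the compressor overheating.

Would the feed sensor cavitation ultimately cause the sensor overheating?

There is a causal chain: the feed sensor cavitation → the bearing misalignment → the outlet valve trip → the drive coupling wear → the sensor overheating.

Yes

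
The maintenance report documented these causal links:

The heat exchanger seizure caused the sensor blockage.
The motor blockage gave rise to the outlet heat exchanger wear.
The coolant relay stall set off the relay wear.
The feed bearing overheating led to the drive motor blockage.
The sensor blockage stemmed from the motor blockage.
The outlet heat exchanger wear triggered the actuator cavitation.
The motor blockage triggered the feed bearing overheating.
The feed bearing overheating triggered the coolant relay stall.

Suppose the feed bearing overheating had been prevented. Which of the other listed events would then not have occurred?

Downstream of the feed bearing overheating: the drive motor blockage, the coolant relay stall, the relay wear.

the coolant relay stall, the drive motor blockage, the relay wear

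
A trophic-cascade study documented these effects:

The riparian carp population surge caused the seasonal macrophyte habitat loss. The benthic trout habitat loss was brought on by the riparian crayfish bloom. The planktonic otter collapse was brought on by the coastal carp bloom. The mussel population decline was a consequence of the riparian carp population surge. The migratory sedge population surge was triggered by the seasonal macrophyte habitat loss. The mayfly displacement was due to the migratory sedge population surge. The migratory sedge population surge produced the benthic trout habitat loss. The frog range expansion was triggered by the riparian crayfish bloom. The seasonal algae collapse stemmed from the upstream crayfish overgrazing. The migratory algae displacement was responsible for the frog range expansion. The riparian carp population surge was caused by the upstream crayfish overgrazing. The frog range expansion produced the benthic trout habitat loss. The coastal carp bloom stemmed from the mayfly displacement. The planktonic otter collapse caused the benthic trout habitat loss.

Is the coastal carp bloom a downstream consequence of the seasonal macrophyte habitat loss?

Yes

There is a causal chain: the seasonal macrophyte habitat loss → the migratory sedge population surge → the mayfly displacement → the coastal carp bloom.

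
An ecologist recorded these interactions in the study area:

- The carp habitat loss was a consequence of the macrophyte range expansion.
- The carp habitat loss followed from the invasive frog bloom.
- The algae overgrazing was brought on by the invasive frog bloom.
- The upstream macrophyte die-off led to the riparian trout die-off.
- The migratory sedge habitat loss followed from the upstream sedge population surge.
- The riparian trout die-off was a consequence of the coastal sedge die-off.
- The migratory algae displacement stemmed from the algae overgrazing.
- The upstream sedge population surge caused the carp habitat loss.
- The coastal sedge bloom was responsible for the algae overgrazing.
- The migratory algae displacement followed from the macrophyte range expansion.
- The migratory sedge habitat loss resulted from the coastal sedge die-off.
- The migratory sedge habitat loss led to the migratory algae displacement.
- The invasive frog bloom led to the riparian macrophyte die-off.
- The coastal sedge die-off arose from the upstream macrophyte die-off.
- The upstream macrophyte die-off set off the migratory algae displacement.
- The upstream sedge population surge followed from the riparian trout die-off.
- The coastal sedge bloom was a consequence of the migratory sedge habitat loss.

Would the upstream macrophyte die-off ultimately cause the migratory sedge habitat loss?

There is a causal chain: the upstream macrophyte die-off → the coastal sedge die-off → the migratory sedge habitat loss.

Yes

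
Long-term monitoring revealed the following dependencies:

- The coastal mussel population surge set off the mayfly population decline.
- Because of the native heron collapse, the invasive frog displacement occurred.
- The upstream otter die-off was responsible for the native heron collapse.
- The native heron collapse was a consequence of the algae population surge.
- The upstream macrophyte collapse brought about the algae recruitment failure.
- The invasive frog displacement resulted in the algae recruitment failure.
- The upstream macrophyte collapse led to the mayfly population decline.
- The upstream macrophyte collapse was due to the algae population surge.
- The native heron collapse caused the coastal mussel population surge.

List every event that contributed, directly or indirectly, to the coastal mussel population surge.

the algae population surge, the native heron collapse, the upstream otter die-off

Immediate cause of the coastal mussel population surge: the native heron collapse.
Further upstream: the algae population surge, the upstream otter die-off.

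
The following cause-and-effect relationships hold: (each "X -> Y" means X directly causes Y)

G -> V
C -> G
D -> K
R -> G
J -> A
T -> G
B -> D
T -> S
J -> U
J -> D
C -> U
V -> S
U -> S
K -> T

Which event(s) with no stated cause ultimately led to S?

Tracing upstream from S: S ← U ← J.
A separate upstream branch: S ← T ← K ← D ← B.
A separate upstream branch: S ← U ← C.
A separate upstream branch: S ← V ← G ← R.
Each of those chain origins has no stated cause.

B, C, J, R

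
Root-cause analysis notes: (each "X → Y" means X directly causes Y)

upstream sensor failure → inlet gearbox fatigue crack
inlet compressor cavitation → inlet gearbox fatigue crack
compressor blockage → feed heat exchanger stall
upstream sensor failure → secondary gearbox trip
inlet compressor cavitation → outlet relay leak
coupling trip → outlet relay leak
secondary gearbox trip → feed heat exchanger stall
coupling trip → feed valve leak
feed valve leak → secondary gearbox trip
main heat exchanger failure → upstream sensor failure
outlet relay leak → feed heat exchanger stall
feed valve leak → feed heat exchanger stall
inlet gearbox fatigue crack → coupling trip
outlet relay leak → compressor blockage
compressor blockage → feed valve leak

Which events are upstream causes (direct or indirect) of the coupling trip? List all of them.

Immediate cause of the coupling trip: the inlet gearbox fatigue crack.
Further upstream: the main heat exchanger failure, the upstream sensor failure, the inlet compressor cavitation.

the inlet compressor cavitation, the inlet gearbox fatigue crack, the main heat exchanger failure, the upstream sensor failure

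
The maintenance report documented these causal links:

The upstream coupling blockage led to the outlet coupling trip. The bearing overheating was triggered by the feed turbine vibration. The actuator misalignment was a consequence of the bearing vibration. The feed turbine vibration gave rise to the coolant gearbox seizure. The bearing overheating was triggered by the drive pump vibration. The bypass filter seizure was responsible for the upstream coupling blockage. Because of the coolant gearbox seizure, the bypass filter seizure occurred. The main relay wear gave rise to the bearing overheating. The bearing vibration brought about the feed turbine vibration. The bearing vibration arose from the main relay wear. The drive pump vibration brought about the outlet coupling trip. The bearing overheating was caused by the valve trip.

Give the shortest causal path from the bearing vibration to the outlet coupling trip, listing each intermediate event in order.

the bearing vibration → the feed turbine vibration
the feed turbine vibration → the coolant gearbox seizure
the coolant gearbox seizure → the bypass filter seizure
the bypass filter seizure → the upstream coupling blockage
the upstream coupling blockage → the outlet coupling trip
Length: 5 steps.

the bearing vibration → the feed turbine vibration → the coolant gearbox seizure → the bypass filter seizure → the upstream coupling blockage → the outlet coupling trip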